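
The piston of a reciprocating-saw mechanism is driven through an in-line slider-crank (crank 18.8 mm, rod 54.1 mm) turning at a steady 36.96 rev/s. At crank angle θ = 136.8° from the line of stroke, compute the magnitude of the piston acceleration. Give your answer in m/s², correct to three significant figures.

ω = 2π·37 = 232.2 rad/s
x(θ) = r cosθ + √(L² − r² sin²θ); with ω constant, a = ω²·d²x/dθ².
d²x/dθ² = −r cosθ − r²(cos2θ)/√u − r⁴ sin²2θ/(4u^{3/2}),  u = L² − r² sin²θ = 0.00276119 m².
Substituting r = 0.0188 m, L = 0.0541 m, θ = 136.8°: d²x/dθ² = +0.013068 m.
a = ω²·d²x/dθ² = (232.2)²·(+0.013068) = +704.74 m/s²;  |a| = 704.74 m/s².

705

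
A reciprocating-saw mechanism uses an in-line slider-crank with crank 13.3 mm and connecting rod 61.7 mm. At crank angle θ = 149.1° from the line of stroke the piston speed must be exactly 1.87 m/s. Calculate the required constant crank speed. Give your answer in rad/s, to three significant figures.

For an in-line slider-crank, |v_piston| = rω|sinθ|·[1 + r cosθ/√(L² − r² sin²θ)].
With r = 0.0133 m, L = 0.0617 m, θ = 149.1°: the bracketed kinematic factor |dx/dθ| = 0.005559 m.
ω = v/|dx/dθ| = 1.87/0.005559 = 336.39 rad/s.

336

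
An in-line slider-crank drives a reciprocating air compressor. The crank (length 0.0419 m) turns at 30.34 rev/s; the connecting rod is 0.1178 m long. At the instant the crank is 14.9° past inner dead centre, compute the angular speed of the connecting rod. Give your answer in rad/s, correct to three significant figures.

65.8

ω = 190.6 rad/s (converted from 30.34 rev/s).
The rod makes angle φ with the slider axis where L sinφ = r sinθ; differentiating, L cosφ·φ̇ = r ω cosθ.
L cosφ = √(L² − r² sin²θ) = 0.11731 m.
|ω_rod| = r ω |cosθ| / √(L² − r² sin²θ) = 0.0419·190.6·0.96638/0.11731 = 65.801 rad/s.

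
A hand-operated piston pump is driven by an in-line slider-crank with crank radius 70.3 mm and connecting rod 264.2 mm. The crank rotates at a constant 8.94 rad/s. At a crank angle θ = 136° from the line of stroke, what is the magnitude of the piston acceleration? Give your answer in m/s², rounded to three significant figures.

3.96

ω = 8.94 rad/s
x(θ) = r cosθ + √(L² − r² sin²θ); with ω constant, a = ω²·d²x/dθ².
d²x/dθ² = −r cosθ − r²(cos2θ)/√u − r⁴ sin²2θ/(4u^{3/2}),  u = L² − r² sin²θ = 0.0674168 m².
Substituting r = 0.0703 m, L = 0.2642 m, θ = 136°: d²x/dθ² = +0.049557 m.
a = ω²·d²x/dθ² = (8.94)²·(+0.049557) = +3.9608 m/s²;  |a| = 3.9608 m/s².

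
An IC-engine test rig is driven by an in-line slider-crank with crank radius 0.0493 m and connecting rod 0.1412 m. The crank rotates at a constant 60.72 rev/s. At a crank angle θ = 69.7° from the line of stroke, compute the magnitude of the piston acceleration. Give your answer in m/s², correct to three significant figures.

515

ω = 2π·60.7 = 381.5 rad/s
x(θ) = r cosθ + √(L² − r² sin²θ); with ω constant, a = ω²·d²x/dθ².
d²x/dθ² = −r cosθ − r²(cos2θ)/√u − r⁴ sin²2θ/(4u^{3/2}),  u = L² − r² sin²θ = 0.0177995 m².
Substituting r = 0.0493 m, L = 0.1412 m, θ = 69.7°: d²x/dθ² = -0.0035352 m.
a = ω²·d²x/dθ² = (381.5)²·(-0.0035352) = -514.57 m/s²;  |a| = 514.57 m/s².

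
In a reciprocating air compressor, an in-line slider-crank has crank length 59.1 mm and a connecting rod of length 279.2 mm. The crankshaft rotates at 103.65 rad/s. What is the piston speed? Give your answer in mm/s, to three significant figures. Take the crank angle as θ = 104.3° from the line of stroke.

ω = 103.7 rad/s
For an in-line slider-crank, x = r cosθ + √(L² − r² sin²θ), so v = −rω sinθ·[1 + r cosθ/√(L² − r² sin²θ)].
With r = 0.0591 m, L = 0.2792 m, θ = 104.3°: √(L² − r² sin²θ) = 0.27326 m.
v = −0.0591·103.7·0.96902·[1 + 0.0591·-0.24700/0.27326] = -5.6188 m/s.
|v| = 5.6188 m/s = 5618.8 mm/s.

5620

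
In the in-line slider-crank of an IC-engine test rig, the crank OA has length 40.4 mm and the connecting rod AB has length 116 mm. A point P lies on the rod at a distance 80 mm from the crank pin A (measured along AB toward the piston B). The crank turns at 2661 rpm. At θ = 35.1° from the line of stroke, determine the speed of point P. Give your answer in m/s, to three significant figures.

8.28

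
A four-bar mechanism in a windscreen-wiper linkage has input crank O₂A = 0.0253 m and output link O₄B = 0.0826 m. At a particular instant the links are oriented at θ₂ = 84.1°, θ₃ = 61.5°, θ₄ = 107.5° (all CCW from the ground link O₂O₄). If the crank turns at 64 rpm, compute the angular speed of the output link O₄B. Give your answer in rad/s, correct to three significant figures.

1.10

ω₂ = 6.702 rad/s (from 64 rpm).
Differentiating the loop-closure r₂e^{iθ₂}+r₃e^{iθ₃}=r₁+r₄e^{iθ₄} gives r₂ω₂e^{iθ₂}+r₃ω₃e^{iθ₃}=r₄ω₄e^{iθ₄}.
Eliminating the other unknown: ω₄ = r₂ω₂ sin(θ₂−θ₃) / [r₄ sin(θ₄−θ₃)].
Numerator sine = +0.38430; denominator sine = +0.71934.
Result = 0.0253·6.702·(+0.38430) / (0.0826·(+0.71934)) = +1.0967 rad/s; magnitude 1.0967 rad/s.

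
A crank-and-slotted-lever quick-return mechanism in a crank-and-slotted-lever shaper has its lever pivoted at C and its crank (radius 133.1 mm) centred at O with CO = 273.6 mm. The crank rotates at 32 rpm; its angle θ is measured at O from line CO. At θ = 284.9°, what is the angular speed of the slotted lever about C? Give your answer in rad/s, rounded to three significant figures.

ω = 3.351 rad/s (from 32 rpm).
Crank pin A relative to C: A = (d + r cosθ, r sinθ); lever angle φ = atan2(r sinθ, d + r cosθ).
Differentiating tanφ: φ̇ = rω(d cosθ + r)/(d² + r² + 2dr cosθ).
d² + r² + 2dr cosθ = |CA|² = 0.1113 m²;  d cosθ + r = +0.20345 m.
|ω_lever| = |0.1331·3.351·+0.20345| / 0.1113 = 0.81531 rad/s.

0.815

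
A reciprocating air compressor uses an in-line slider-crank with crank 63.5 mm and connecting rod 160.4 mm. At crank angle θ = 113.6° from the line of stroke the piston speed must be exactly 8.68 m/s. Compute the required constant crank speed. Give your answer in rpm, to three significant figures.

1720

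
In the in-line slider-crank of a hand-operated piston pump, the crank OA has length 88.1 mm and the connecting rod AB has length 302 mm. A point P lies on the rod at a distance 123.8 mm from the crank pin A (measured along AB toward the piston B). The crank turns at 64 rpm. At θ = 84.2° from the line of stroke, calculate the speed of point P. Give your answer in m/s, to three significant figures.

ω = 6.702 rad/s.  Crank-pin speed |V_A| = rω = 0.59045 m/s, perpendicular to OA.
Rod angle: sinφ = −(r/L) sinθ ⇒ φ = -16.872°; ω_rod = −rω cosθ/√(L²−r²sin²θ) = -0.20647 rad/s.
V_P = V_A + ω_rod × AP, with AP = 0.1238 m along the rod.
Components: V_Px = −rω sinθ − a·ω_rod·sinφ = -0.59485 m/s;  V_Py = rω cosθ + a·ω_rod·cosφ = +0.035209 m/s.
|V_P| = √(V_Px² + V_Py²) = 0.59589 m/s.

0.596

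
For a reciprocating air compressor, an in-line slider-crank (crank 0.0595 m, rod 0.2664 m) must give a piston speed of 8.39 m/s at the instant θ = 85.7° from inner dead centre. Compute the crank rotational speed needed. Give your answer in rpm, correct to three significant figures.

1330

For an in-line slider-crank, |v_piston| = rω|sinθ|·[1 + r cosθ/√(L² − r² sin²θ)].
With r = 0.0595 m, L = 0.2664 m, θ = 85.7°: the bracketed kinematic factor |dx/dθ| = 0.060352 m.
ω = v/|dx/dθ| = 8.39/0.060352 = 139.02 rad/s.
N = 60ω/(2π) = 1327.5 rpm.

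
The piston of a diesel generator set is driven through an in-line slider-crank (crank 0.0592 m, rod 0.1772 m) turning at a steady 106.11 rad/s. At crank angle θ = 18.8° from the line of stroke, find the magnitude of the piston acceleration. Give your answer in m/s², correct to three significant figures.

ω = 106.1 rad/s
x(θ) = r cosθ + √(L² − r² sin²θ); with ω constant, a = ω²·d²x/dθ².
d²x/dθ² = −r cosθ − r²(cos2θ)/√u − r⁴ sin²2θ/(4u^{3/2}),  u = L² − r² sin²θ = 0.0310359 m².
Substituting r = 0.0592 m, L = 0.1772 m, θ = 18.8°: d²x/dθ² = -0.072012 m.
a = ω²·d²x/dθ² = (106.1)²·(-0.072012) = -810.81 m/s²;  |a| = 810.81 m/s².

811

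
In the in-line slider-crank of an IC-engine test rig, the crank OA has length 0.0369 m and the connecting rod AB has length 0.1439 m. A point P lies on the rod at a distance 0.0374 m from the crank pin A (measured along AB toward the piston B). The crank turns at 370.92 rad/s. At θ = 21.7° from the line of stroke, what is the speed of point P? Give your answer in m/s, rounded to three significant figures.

10.8

ω = 370.9 rad/s.  Crank-pin speed |V_A| = rω = 13.687 m/s, perpendicular to OA.
Rod angle: sinφ = −(r/L) sinθ ⇒ φ = -5.441°; ω_rod = −rω cosθ/√(L²−r²sin²θ) = -88.774 rad/s.
V_P = V_A + ω_rod × AP, with AP = 0.0374 m along the rod.
Components: V_Px = −rω sinθ − a·ω_rod·sinφ = -5.3755 m/s;  V_Py = rω cosθ + a·ω_rod·cosφ = +9.4118 m/s.
|V_P| = √(V_Px² + V_Py²) = 10.839 m/s.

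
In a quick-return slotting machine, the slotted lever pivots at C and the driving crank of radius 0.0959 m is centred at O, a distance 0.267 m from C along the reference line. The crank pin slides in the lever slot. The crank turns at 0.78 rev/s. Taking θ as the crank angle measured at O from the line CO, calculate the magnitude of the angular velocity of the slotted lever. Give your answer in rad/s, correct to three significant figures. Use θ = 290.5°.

ω = 4.901 rad/s (from 0.78 rev/s).
Crank pin A relative to C: A = (d + r cosθ, r sinθ); lever angle φ = atan2(r sinθ, d + r cosθ).
Differentiating tanφ: φ̇ = rω(d cosθ + r)/(d² + r² + 2dr cosθ).
d² + r² + 2dr cosθ = |CA|² = 0.0984201 m²;  d cosθ + r = +0.18941 m.
|ω_lever| = |0.0959·4.901·+0.18941| / 0.0984201 = 0.90449 rad/s.

0.904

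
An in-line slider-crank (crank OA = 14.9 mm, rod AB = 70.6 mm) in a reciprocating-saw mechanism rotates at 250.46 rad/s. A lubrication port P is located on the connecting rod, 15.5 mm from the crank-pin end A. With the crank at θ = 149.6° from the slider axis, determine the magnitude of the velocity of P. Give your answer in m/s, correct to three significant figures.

3.10

ω = 250.5 rad/s.  Crank-pin speed |V_A| = rω = 3.7319 m/s, perpendicular to OA.
Rod angle: sinφ = −(r/L) sinθ ⇒ φ = -6.131°; ω_rod = −rω cosθ/√(L²−r²sin²θ) = +45.854 rad/s.
V_P = V_A + ω_rod × AP, with AP = 0.0155 m along the rod.
Components: V_Px = −rω sinθ − a·ω_rod·sinφ = -1.8125 m/s;  V_Py = rω cosθ + a·ω_rod·cosφ = -2.5121 m/s.
|V_P| = √(V_Px² + V_Py²) = 3.0977 m/s.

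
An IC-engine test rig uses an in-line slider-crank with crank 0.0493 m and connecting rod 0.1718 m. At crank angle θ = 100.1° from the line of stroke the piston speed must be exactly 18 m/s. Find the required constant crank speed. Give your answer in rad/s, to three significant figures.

391

For an in-line slider-crank, |v_piston| = rω|sinθ|·[1 + r cosθ/√(L² − r² sin²θ)].
With r = 0.0493 m, L = 0.1718 m, θ = 100.1°: the bracketed kinematic factor |dx/dθ| = 0.04599 m.
ω = v/|dx/dθ| = 18/0.04599 = 391.39 rad/s.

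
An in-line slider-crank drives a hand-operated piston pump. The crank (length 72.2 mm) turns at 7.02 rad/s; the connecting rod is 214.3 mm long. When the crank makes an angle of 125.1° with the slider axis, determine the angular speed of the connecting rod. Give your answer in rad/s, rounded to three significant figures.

ω = 7.02 rad/s
The rod makes angle φ with the slider axis where L sinφ = r sinθ; differentiating, L cosφ·φ̇ = r ω cosθ.
L cosφ = √(L² − r² sin²θ) = 0.206 m.
|ω_rod| = r ω |cosθ| / √(L² − r² sin²θ) = 0.0722·7.02·0.57501/0.206 = 1.4148 rad/s.

1.41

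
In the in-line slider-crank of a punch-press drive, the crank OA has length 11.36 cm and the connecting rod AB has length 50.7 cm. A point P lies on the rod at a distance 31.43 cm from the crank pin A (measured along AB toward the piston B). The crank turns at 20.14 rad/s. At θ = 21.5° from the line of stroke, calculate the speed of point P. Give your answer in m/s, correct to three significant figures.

ω = 20.14 rad/s.  Crank-pin speed |V_A| = rω = 2.2879 m/s, perpendicular to OA.
Rod angle: sinφ = −(r/L) sinθ ⇒ φ = -4.710°; ω_rod = −rω cosθ/√(L²−r²sin²θ) = -4.2129 rad/s.
V_P = V_A + ω_rod × AP, with AP = 0.3143 m along the rod.
Components: V_Px = −rω sinθ − a·ω_rod·sinφ = -0.94725 m/s;  V_Py = rω cosθ + a·ω_rod·cosφ = +0.80908 m/s.
|V_P| = √(V_Px² + V_Py²) = 1.2458 m/s.

1.25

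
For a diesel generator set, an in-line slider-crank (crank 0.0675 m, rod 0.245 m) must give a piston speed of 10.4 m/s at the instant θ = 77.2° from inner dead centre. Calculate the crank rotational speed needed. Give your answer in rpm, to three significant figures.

For an in-line slider-crank, |v_piston| = rω|sinθ|·[1 + r cosθ/√(L² − r² sin²θ)].
With r = 0.0675 m, L = 0.245 m, θ = 77.2°: the bracketed kinematic factor |dx/dθ| = 0.069994 m.
ω = v/|dx/dθ| = 10.4/0.069994 = 148.58 rad/s.
N = 60ω/(2π) = 1418.9 rpm.

1420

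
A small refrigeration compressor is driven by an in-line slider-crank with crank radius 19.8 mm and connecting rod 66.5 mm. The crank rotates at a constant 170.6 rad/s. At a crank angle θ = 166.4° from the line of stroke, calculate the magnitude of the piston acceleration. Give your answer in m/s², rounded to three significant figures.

406

ω = 170.6 rad/s
x(θ) = r cosθ + √(L² − r² sin²θ); with ω constant, a = ω²·d²x/dθ².
d²x/dθ² = −r cosθ − r²(cos2θ)/√u − r⁴ sin²2θ/(4u^{3/2}),  u = L² − r² sin²θ = 0.00440057 m².
Substituting r = 0.0198 m, L = 0.0665 m, θ = 166.4°: d²x/dθ² = +0.013961 m.
a = ω²·d²x/dθ² = (170.6)²·(+0.013961) = +406.33 m/s²;  |a| = 406.33 m/s².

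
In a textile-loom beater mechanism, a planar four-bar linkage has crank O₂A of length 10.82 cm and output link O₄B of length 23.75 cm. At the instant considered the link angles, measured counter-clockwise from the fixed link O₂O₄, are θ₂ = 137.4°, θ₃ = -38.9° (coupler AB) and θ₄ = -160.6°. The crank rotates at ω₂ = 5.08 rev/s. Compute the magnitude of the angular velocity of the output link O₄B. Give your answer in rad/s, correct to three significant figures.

ω₂ = 31.92 rad/s (from 5.08 rev/s).
Differentiating the loop-closure r₂e^{iθ₂}+r₃e^{iθ₃}=r₁+r₄e^{iθ₄} gives r₂ω₂e^{iθ₂}+r₃ω₃e^{iθ₃}=r₄ω₄e^{iθ₄}.
Eliminating the other unknown: ω₄ = r₂ω₂ sin(θ₂−θ₃) / [r₄ sin(θ₄−θ₃)].
Numerator sine = +0.06453; denominator sine = -0.85081.
Result = 0.1082·31.92·(+0.06453) / (0.2375·(-0.85081)) = -1.1029 rad/s; magnitude 1.1029 rad/s.

1.10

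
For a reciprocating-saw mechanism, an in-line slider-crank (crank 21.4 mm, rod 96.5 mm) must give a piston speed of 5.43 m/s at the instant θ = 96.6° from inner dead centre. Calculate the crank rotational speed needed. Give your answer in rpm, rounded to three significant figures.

For an in-line slider-crank, |v_piston| = rω|sinθ|·[1 + r cosθ/√(L² − r² sin²θ)].
With r = 0.0214 m, L = 0.0965 m, θ = 96.6°: the bracketed kinematic factor |dx/dθ| = 0.020703 m.
ω = v/|dx/dθ| = 5.43/0.020703 = 262.28 rad/s.
N = 60ω/(2π) = 2504.6 rpm.

2500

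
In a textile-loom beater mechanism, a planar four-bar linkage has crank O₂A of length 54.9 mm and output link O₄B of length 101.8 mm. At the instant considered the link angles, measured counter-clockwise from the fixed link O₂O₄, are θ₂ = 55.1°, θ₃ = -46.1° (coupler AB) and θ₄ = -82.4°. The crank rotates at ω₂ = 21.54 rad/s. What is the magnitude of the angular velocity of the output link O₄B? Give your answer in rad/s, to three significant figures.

19.2

ω₂ = 21.54 rad/s
Differentiating the loop-closure r₂e^{iθ₂}+r₃e^{iθ₃}=r₁+r₄e^{iθ₄} gives r₂ω₂e^{iθ₂}+r₃ω₃e^{iθ₃}=r₄ω₄e^{iθ₄}.
Eliminating the other unknown: ω₄ = r₂ω₂ sin(θ₂−θ₃) / [r₄ sin(θ₄−θ₃)].
Numerator sine = +0.98096; denominator sine = -0.59201.
Result = 0.0549·21.54·(+0.98096) / (0.1018·(-0.59201)) = -19.248 rad/s; magnitude 19.248 rad/s.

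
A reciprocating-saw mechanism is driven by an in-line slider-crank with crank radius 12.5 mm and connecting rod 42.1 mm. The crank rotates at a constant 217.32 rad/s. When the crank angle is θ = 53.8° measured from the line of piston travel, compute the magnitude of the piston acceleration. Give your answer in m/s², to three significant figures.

298

ω = 217.3 rad/s
x(θ) = r cosθ + √(L² − r² sin²θ); with ω constant, a = ω²·d²x/dθ².
d²x/dθ² = −r cosθ − r²(cos2θ)/√u − r⁴ sin²2θ/(4u^{3/2}),  u = L² − r² sin²θ = 0.00167066 m².
Substituting r = 0.0125 m, L = 0.0421 m, θ = 53.8°: d²x/dθ² = -0.0063079 m.
a = ω²·d²x/dθ² = (217.3)²·(-0.0063079) = -297.91 m/s²;  |a| = 297.91 m/s².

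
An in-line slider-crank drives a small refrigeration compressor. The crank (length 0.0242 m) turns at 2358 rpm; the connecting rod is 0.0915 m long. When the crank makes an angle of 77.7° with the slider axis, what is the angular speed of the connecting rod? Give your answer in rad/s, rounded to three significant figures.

ω = 246.9 rad/s (converted from 2358 rpm).
The rod makes angle φ with the slider axis where L sinφ = r sinθ; differentiating, L cosφ·φ̇ = r ω cosθ.
L cosφ = √(L² − r² sin²θ) = 0.088392 m.
|ω_rod| = r ω |cosθ| / √(L² − r² sin²θ) = 0.0242·246.9·0.21303/0.088392 = 14.402 rad/s.

14.4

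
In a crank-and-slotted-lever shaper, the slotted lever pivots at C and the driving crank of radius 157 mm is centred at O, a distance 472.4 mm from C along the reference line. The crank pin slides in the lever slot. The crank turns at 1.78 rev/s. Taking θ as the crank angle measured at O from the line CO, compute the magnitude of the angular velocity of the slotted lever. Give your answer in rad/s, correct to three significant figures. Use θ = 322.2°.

ω = 11.18 rad/s (from 1.78 rev/s).
Crank pin A relative to C: A = (d + r cosθ, r sinθ); lever angle φ = atan2(r sinθ, d + r cosθ).
Differentiating tanφ: φ̇ = rω(d cosθ + r)/(d² + r² + 2dr cosθ).
d² + r² + 2dr cosθ = |CA|² = 0.365017 m²;  d cosθ + r = +0.53027 m.
|ω_lever| = |0.157·11.18·+0.53027| / 0.365017 = 2.5508 rad/s.

2.55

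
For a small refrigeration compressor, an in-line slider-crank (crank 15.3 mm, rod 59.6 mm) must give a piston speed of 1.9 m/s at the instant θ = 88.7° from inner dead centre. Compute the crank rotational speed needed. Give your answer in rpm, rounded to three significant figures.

For an in-line slider-crank, |v_piston| = rω|sinθ|·[1 + r cosθ/√(L² − r² sin²θ)].
With r = 0.0153 m, L = 0.0596 m, θ = 88.7°: the bracketed kinematic factor |dx/dθ| = 0.015388 m.
ω = v/|dx/dθ| = 1.9/0.015388 = 123.47 rad/s.
N = 60ω/(2π) = 1179.1 rpm.

1180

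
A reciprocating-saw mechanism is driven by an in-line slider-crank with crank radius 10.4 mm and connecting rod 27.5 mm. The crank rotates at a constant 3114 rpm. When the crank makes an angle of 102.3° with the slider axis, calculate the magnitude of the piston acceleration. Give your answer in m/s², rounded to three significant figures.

642

ω = 2π·3114/60 = 326.1 rad/s
x(θ) = r cosθ + √(L² − r² sin²θ); with ω constant, a = ω²·d²x/dθ².
d²x/dθ² = −r cosθ − r²(cos2θ)/√u − r⁴ sin²2θ/(4u^{3/2}),  u = L² − r² sin²θ = 0.000652999 m².
Substituting r = 0.0104 m, L = 0.0275 m, θ = 102.3°: d²x/dθ² = +0.0060336 m.
a = ω²·d²x/dθ² = (326.1)²·(+0.0060336) = +641.61 m/s²;  |a| = 641.61 m/s².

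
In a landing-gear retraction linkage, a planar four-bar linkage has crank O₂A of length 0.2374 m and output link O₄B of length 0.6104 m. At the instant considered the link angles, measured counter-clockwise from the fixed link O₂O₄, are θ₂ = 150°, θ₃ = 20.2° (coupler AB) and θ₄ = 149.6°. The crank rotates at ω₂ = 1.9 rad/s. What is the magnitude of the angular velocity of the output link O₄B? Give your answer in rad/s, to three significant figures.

ω₂ = 1.9 rad/s
Differentiating the loop-closure r₂e^{iθ₂}+r₃e^{iθ₃}=r₁+r₄e^{iθ₄} gives r₂ω₂e^{iθ₂}+r₃ω₃e^{iθ₃}=r₄ω₄e^{iθ₄}.
Eliminating the other unknown: ω₄ = r₂ω₂ sin(θ₂−θ₃) / [r₄ sin(θ₄−θ₃)].
Numerator sine = +0.76828; denominator sine = +0.77273.
Result = 0.2374·1.9·(+0.76828) / (0.6104·(+0.77273)) = +0.7347 rad/s; magnitude 0.7347 rad/s.

0.735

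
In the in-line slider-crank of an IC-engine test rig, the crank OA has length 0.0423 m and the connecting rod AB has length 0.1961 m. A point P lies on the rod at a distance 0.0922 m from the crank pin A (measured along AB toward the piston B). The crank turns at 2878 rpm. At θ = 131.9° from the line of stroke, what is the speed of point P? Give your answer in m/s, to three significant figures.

9.92

ω = 301.4 rad/s.  Crank-pin speed |V_A| = rω = 12.749 m/s, perpendicular to OA.
Rod angle: sinφ = −(r/L) sinθ ⇒ φ = -9.239°; ω_rod = −rω cosθ/√(L²−r²sin²θ) = +43.987 rad/s.
V_P = V_A + ω_rod × AP, with AP = 0.0922 m along the rod.
Components: V_Px = −rω sinθ − a·ω_rod·sinφ = -8.8377 m/s;  V_Py = rω cosθ + a·ω_rod·cosφ = -4.5109 m/s.
|V_P| = √(V_Px² + V_Py²) = 9.9224 m/s.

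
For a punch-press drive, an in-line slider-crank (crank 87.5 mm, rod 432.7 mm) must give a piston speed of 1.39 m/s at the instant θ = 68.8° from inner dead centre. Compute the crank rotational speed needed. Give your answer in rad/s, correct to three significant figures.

15.9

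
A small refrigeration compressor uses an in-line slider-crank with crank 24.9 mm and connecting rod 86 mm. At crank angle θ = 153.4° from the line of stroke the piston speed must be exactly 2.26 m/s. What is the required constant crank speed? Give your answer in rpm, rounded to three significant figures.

2620

For an in-line slider-crank, |v_piston| = rω|sinθ|·[1 + r cosθ/√(L² − r² sin²θ)].
With r = 0.0249 m, L = 0.086 m, θ = 153.4°: the bracketed kinematic factor |dx/dθ| = 0.0082382 m.
ω = v/|dx/dθ| = 2.26/0.0082382 = 274.33 rad/s.
N = 60ω/(2π) = 2619.7 rpm.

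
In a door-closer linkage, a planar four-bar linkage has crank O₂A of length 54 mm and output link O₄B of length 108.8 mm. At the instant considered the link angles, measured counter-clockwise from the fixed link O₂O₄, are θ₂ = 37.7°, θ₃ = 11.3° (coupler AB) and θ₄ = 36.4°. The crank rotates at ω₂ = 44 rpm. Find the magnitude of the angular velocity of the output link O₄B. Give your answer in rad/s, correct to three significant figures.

2.40

ω₂ = 4.608 rad/s (from 44 rpm).
Differentiating the loop-closure r₂e^{iθ₂}+r₃e^{iθ₃}=r₁+r₄e^{iθ₄} gives r₂ω₂e^{iθ₂}+r₃ω₃e^{iθ₃}=r₄ω₄e^{iθ₄}.
Eliminating the other unknown: ω₄ = r₂ω₂ sin(θ₂−θ₃) / [r₄ sin(θ₄−θ₃)].
Numerator sine = +0.44464; denominator sine = +0.42420.
Result = 0.054·4.608·(+0.44464) / (0.1088·(+0.42420)) = +2.3971 rad/s; magnitude 2.3971 rad/s.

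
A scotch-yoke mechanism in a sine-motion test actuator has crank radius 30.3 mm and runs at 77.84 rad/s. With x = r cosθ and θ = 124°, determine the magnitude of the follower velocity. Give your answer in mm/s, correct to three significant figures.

ω = 77.84 rad/s
x = r cosθ ⇒ ẋ = −rω sinθ.
|v| = rω|sinθ| = 0.0303·77.84·|sin 124°| = 1.9553 m/s = 1955.3 mm/s.

1960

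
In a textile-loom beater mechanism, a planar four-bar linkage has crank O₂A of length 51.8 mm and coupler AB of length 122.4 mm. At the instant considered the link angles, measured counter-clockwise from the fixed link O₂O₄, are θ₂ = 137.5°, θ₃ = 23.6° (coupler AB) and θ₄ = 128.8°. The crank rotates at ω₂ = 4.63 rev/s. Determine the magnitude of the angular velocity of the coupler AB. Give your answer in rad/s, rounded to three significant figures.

1.93

ω₂ = 29.09 rad/s (from 4.63 rev/s).
Differentiating the loop-closure r₂e^{iθ₂}+r₃e^{iθ₃}=r₁+r₄e^{iθ₄} gives r₂ω₂e^{iθ₂}+r₃ω₃e^{iθ₃}=r₄ω₄e^{iθ₄}.
Eliminating the other unknown: ω₃ = r₂ω₂ sin(θ₄−θ₂) / [r₃ sin(θ₃−θ₄)].
Numerator sine = -0.15126; denominator sine = -0.96502.
Result = 0.0518·29.09·(-0.15126) / (0.1224·(-0.96502)) = +1.9297 rad/s; magnitude 1.9297 rad/s.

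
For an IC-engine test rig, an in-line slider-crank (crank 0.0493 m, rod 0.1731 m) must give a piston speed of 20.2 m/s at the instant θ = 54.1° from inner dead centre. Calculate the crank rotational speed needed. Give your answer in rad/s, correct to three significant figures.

432

For an in-line slider-crank, |v_piston| = rω|sinθ|·[1 + r cosθ/√(L² − r² sin²θ)].
With r = 0.0493 m, L = 0.1731 m, θ = 54.1°: the bracketed kinematic factor |dx/dθ| = 0.046789 m.
ω = v/|dx/dθ| = 20.2/0.046789 = 431.72 rad/s.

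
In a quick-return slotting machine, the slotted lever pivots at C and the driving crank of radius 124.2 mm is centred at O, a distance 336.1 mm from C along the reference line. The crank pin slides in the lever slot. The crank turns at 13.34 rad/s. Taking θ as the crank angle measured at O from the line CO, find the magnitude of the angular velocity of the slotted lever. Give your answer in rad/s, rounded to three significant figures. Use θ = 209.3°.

5.03

ω = 13.34 rad/s
Crank pin A relative to C: A = (d + r cosθ, r sinθ); lever angle φ = atan2(r sinθ, d + r cosθ).
Differentiating tanφ: φ̇ = rω(d cosθ + r)/(d² + r² + 2dr cosθ).
d² + r² + 2dr cosθ = |CA|² = 0.0555822 m²;  d cosθ + r = -0.1689 m.
|ω_lever| = |0.1242·13.34·-0.1689| / 0.0555822 = 5.0347 rad/s.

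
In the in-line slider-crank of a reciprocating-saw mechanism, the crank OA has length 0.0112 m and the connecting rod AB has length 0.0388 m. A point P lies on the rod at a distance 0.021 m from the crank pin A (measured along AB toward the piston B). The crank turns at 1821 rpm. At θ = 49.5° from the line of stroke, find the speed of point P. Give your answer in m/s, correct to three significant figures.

ω = 190.7 rad/s.  Crank-pin speed |V_A| = rω = 2.1358 m/s, perpendicular to OA.
Rod angle: sinφ = −(r/L) sinθ ⇒ φ = -12.680°; ω_rod = −rω cosθ/√(L²−r²sin²θ) = -36.643 rad/s.
V_P = V_A + ω_rod × AP, with AP = 0.021 m along the rod.
Components: V_Px = −rω sinθ − a·ω_rod·sinφ = -1.793 m/s;  V_Py = rω cosθ + a·ω_rod·cosφ = +0.63634 m/s.
|V_P| = √(V_Px² + V_Py²) = 1.9025 m/s.

1.90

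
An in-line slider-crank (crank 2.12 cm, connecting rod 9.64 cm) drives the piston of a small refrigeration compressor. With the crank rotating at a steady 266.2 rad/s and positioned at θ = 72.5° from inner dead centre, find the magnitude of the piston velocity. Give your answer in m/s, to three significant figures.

5.75

ω = 266.2 rad/s
For an in-line slider-crank, x = r cosθ + √(L² − r² sin²θ), so v = −rω sinθ·[1 + r cosθ/√(L² − r² sin²θ)].
With r = 0.0212 m, L = 0.0964 m, θ = 72.5°: √(L² − r² sin²θ) = 0.094256 m.
v = −0.0212·266.2·0.95372·[1 + 0.0212·0.30071/0.094256] = -5.7463 m/s.
|v| = 5.7463 m/s.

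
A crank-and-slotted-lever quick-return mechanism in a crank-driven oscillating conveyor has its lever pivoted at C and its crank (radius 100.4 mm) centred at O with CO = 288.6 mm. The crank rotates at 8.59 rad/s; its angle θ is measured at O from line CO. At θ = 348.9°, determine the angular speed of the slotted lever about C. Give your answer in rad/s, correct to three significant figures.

ω = 8.59 rad/s
Crank pin A relative to C: A = (d + r cosθ, r sinθ); lever angle φ = atan2(r sinθ, d + r cosθ).
Differentiating tanφ: φ̇ = rω(d cosθ + r)/(d² + r² + 2dr cosθ).
d² + r² + 2dr cosθ = |CA|² = 0.150237 m²;  d cosθ + r = +0.3836 m.
|ω_lever| = |0.1004·8.59·+0.3836| / 0.150237 = 2.2021 rad/s.

2.20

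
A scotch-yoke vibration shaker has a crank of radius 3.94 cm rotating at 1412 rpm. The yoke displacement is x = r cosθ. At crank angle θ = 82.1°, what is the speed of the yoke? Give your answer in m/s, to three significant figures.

ω = 147.9 rad/s (from 1412 rpm).
x = r cosθ ⇒ ẋ = −rω sinθ.
|v| = rω|sinθ| = 0.0394·147.9·|sin 82.1°| = 5.7706 m/s.

5.77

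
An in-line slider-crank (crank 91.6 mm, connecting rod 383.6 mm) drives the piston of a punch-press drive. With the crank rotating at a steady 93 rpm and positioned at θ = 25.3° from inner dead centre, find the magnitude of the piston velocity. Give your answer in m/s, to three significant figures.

0.464

ω = 2π·93/60 = 9.739 rad/s
For an in-line slider-crank, x = r cosθ + √(L² − r² sin²θ), so v = −rω sinθ·[1 + r cosθ/√(L² − r² sin²θ)].
With r = 0.0916 m, L = 0.3836 m, θ = 25.3°: √(L² − r² sin²θ) = 0.3816 m.
v = −0.0916·9.739·0.42736·[1 + 0.0916·0.90408/0.3816] = -0.46398 m/s.
|v| = 0.46398 m/s.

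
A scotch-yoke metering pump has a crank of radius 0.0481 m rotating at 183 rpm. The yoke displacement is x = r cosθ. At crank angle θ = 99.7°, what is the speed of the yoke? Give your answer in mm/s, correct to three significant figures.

ω = 19.16 rad/s (from 183 rpm).
x = r cosθ ⇒ ẋ = −rω sinθ.
|v| = rω|sinθ| = 0.0481·19.16·|sin 99.7°| = 0.9086 m/s = 908.6 mm/s.

909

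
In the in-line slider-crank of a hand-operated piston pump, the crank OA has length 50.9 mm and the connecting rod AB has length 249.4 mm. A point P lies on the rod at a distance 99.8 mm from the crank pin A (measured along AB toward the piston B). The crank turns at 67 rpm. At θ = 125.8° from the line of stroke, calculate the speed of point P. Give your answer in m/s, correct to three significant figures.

0.303

ω = 7.016 rad/s.  Crank-pin speed |V_A| = rω = 0.35713 m/s, perpendicular to OA.
Rod angle: sinφ = −(r/L) sinθ ⇒ φ = -9.528°; ω_rod = −rω cosθ/√(L²−r²sin²θ) = +0.84934 rad/s.
V_P = V_A + ω_rod × AP, with AP = 0.0998 m along the rod.
Components: V_Px = −rω sinθ − a·ω_rod·sinφ = -0.27562 m/s;  V_Py = rω cosθ + a·ω_rod·cosφ = -0.12531 m/s.
|V_P| = √(V_Px² + V_Py²) = 0.30277 m/s.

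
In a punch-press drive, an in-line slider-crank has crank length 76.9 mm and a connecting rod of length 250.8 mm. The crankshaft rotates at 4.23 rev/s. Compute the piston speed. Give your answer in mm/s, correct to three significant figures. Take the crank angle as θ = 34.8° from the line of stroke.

ω = 2π·4.23 = 26.58 rad/s
For an in-line slider-crank, x = r cosθ + √(L² − r² sin²θ), so v = −rω sinθ·[1 + r cosθ/√(L² − r² sin²θ)].
With r = 0.0769 m, L = 0.2508 m, θ = 34.8°: √(L² − r² sin²θ) = 0.24693 m.
v = −0.0769·26.58·0.57071·[1 + 0.0769·0.82115/0.24693] = -1.4647 m/s.
|v| = 1.4647 m/s = 1464.7 mm/s.

1460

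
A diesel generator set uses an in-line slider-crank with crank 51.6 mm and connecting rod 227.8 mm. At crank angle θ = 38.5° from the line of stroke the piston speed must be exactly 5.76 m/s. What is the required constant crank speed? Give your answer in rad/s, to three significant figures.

152

For an in-line slider-crank, |v_piston| = rω|sinθ|·[1 + r cosθ/√(L² − r² sin²θ)].
With r = 0.0516 m, L = 0.2278 m, θ = 38.5°: the bracketed kinematic factor |dx/dθ| = 0.037874 m.
ω = v/|dx/dθ| = 5.76/0.037874 = 152.09 rad/s.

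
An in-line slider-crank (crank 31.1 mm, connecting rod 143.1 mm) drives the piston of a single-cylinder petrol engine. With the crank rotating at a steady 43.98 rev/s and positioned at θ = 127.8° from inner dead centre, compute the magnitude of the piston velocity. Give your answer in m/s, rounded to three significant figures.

5.87

ω = 2π·44 = 276.3 rad/s
For an in-line slider-crank, x = r cosθ + √(L² − r² sin²θ), so v = −rω sinθ·[1 + r cosθ/√(L² − r² sin²θ)].
With r = 0.0311 m, L = 0.1431 m, θ = 127.8°: √(L² − r² sin²θ) = 0.14097 m.
v = −0.0311·276.3·0.79016·[1 + 0.0311·-0.61291/0.14097] = -5.8724 m/s.
|v| = 5.8724 m/s.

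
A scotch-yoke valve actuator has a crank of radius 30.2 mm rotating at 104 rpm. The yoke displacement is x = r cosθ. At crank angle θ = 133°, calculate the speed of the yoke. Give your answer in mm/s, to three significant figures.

ω = 10.89 rad/s (from 104 rpm).
x = r cosθ ⇒ ẋ = −rω sinθ.
|v| = rω|sinθ| = 0.0302·10.89·|sin 133°| = 0.24055 m/s = 240.55 mm/s.

241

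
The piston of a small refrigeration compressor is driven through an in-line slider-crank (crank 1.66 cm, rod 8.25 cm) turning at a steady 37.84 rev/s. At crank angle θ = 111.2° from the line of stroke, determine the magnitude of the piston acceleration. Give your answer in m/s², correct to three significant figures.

480

ω = 2π·37.8 = 237.8 rad/s
x(θ) = r cosθ + √(L² − r² sin²θ); with ω constant, a = ω²·d²x/dθ².
d²x/dθ² = −r cosθ − r²(cos2θ)/√u − r⁴ sin²2θ/(4u^{3/2}),  u = L² − r² sin²θ = 0.00656673 m².
Substituting r = 0.0166 m, L = 0.0825 m, θ = 111.2°: d²x/dθ² = +0.0084979 m.
a = ω²·d²x/dθ² = (237.8)²·(+0.0084979) = +480.37 m/s²;  |a| = 480.37 m/s².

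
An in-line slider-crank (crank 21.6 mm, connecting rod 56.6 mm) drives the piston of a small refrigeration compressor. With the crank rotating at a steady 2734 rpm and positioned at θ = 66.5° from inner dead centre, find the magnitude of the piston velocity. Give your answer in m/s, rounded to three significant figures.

6.59

ω = 2π·2734/60 = 286.3 rad/s
For an in-line slider-crank, x = r cosθ + √(L² − r² sin²θ), so v = −rω sinθ·[1 + r cosθ/√(L² − r² sin²θ)].
With r = 0.0216 m, L = 0.0566 m, θ = 66.5°: √(L² − r² sin²θ) = 0.053021 m.
v = −0.0216·286.3·0.91706·[1 + 0.0216·0.39875/0.053021] = -6.5925 m/s.
|v| = 6.5925 m/s.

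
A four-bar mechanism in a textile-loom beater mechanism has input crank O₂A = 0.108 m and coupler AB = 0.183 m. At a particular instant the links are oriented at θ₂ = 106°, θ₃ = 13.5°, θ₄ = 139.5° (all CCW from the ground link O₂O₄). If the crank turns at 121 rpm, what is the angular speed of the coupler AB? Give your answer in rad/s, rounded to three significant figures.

5.10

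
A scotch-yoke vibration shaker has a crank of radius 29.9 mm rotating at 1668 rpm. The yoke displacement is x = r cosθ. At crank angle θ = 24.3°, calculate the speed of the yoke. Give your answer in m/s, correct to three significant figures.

ω = 174.7 rad/s (from 1668 rpm).
x = r cosθ ⇒ ẋ = −rω sinθ.
|v| = rω|sinθ| = 0.0299·174.7·|sin 24.3°| = 2.1492 m/s.

2.15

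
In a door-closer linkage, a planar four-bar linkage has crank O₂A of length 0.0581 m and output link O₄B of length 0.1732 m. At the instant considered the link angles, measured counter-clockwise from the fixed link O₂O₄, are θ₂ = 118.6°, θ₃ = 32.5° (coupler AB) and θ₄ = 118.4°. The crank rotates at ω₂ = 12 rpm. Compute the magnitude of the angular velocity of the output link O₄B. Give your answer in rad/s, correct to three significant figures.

ω₂ = 1.257 rad/s (from 12 rpm).
Differentiating the loop-closure r₂e^{iθ₂}+r₃e^{iθ₃}=r₁+r₄e^{iθ₄} gives r₂ω₂e^{iθ₂}+r₃ω₃e^{iθ₃}=r₄ω₄e^{iθ₄}.
Eliminating the other unknown: ω₄ = r₂ω₂ sin(θ₂−θ₃) / [r₄ sin(θ₄−θ₃)].
Numerator sine = +0.99768; denominator sine = +0.99744.
Result = 0.0581·1.257·(+0.99768) / (0.1732·(+0.99744)) = +0.42164 rad/s; magnitude 0.42164 rad/s.

0.422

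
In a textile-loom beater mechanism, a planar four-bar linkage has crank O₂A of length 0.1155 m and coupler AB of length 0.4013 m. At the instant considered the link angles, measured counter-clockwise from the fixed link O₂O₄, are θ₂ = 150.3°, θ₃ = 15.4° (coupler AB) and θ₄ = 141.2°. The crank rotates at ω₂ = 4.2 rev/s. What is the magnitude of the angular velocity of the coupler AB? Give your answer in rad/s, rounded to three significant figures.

1.48

ω₂ = 26.39 rad/s (from 4.2 rev/s).
Differentiating the loop-closure r₂e^{iθ₂}+r₃e^{iθ₃}=r₁+r₄e^{iθ₄} gives r₂ω₂e^{iθ₂}+r₃ω₃e^{iθ₃}=r₄ω₄e^{iθ₄}.
Eliminating the other unknown: ω₃ = r₂ω₂ sin(θ₄−θ₂) / [r₃ sin(θ₃−θ₄)].
Numerator sine = -0.15816; denominator sine = -0.81106.
Result = 0.1155·26.39·(-0.15816) / (0.4013·(-0.81106)) = +1.4811 rad/s; magnitude 1.4811 rad/s.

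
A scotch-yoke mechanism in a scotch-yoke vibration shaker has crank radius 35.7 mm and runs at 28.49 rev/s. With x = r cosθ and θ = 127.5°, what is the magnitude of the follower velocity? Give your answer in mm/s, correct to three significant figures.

5070

ω = 179 rad/s (from 28.49 rev/s).
x = r cosθ ⇒ ẋ = −rω sinθ.
|v| = rω|sinθ| = 0.0357·179·|sin 127.5°| = 5.07 m/s = 5070 mm/s.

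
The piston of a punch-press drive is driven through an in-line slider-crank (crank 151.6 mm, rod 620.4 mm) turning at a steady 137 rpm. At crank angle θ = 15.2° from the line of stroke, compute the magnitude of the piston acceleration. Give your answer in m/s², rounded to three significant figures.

36.7

ω = 2π·137/60 = 14.35 rad/s
x(θ) = r cosθ + √(L² − r² sin²θ); with ω constant, a = ω²·d²x/dθ².
d²x/dθ² = −r cosθ − r²(cos2θ)/√u − r⁴ sin²2θ/(4u^{3/2}),  u = L² − r² sin²θ = 0.383316 m².
Substituting r = 0.1516 m, L = 0.6204 m, θ = 15.2°: d²x/dθ² = -0.17846 m.
a = ω²·d²x/dθ² = (14.35)²·(-0.17846) = -36.731 m/s²;  |a| = 36.731 m/s².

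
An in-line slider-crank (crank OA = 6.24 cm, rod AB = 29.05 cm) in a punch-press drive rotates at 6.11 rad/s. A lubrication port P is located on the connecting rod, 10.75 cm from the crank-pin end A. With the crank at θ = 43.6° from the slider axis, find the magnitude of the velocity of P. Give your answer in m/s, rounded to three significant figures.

0.328

ω = 6.11 rad/s.  Crank-pin speed |V_A| = rω = 0.38126 m/s, perpendicular to OA.
Rod angle: sinφ = −(r/L) sinθ ⇒ φ = -8.519°; ω_rod = −rω cosθ/√(L²−r²sin²θ) = -0.96104 rad/s.
V_P = V_A + ω_rod × AP, with AP = 0.1075 m along the rod.
Components: V_Px = −rω sinθ − a·ω_rod·sinφ = -0.27823 m/s;  V_Py = rω cosθ + a·ω_rod·cosφ = +0.17393 m/s.
|V_P| = √(V_Px² + V_Py²) = 0.32812 m/s.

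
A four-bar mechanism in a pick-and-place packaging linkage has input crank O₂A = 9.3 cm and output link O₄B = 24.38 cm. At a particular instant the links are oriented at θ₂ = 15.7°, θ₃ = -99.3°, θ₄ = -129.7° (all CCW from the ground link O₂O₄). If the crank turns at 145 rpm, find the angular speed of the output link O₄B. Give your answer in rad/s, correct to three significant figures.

ω₂ = 15.18 rad/s (from 145 rpm).
Differentiating the loop-closure r₂e^{iθ₂}+r₃e^{iθ₃}=r₁+r₄e^{iθ₄} gives r₂ω₂e^{iθ₂}+r₃ω₃e^{iθ₃}=r₄ω₄e^{iθ₄}.
Eliminating the other unknown: ω₄ = r₂ω₂ sin(θ₂−θ₃) / [r₄ sin(θ₄−θ₃)].
Numerator sine = +0.90631; denominator sine = -0.50603.
Result = 0.093·15.18·(+0.90631) / (0.2438·(-0.50603)) = -10.374 rad/s; magnitude 10.374 rad/s.

10.4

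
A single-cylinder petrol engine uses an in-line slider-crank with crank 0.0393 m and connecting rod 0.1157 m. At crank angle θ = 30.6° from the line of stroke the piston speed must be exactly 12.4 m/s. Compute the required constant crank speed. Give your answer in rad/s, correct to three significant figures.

478

For an in-line slider-crank, |v_piston| = rω|sinθ|·[1 + r cosθ/√(L² − r² sin²θ)].
With r = 0.0393 m, L = 0.1157 m, θ = 30.6°: the bracketed kinematic factor |dx/dθ| = 0.025944 m.
ω = v/|dx/dθ| = 12.4/0.025944 = 477.96 rad/s.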